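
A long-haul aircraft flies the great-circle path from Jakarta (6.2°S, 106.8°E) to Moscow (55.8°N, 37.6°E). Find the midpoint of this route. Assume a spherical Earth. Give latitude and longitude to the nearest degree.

From cos δ = sin φ₁ sin φ₂ + cos φ₁ cos φ₂ cos Δλ, the central angle is δ ≈ 1.461 rad (83.7°).
Interpolate at f = 1/2 with slerp weights a = sin((1−f)δ)/sin δ ≈ 0.671, b = sin(fδ)/sin δ ≈ 0.671.
p = a·p₁ + b·p₂ ≈ (0.106, 0.869, 0.483); φ = arcsin(p_z) ≈ 28.87°, λ = atan2(p_y, p_x) ≈ 83.04°.

≈ 29°N, 83°E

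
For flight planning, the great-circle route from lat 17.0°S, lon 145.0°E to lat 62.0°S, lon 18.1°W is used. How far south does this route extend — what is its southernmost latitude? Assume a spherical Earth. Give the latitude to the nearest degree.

≈ 82°S

The great circle lies in the plane with unit normal n̂ = (p₁ × p₂)/|p₁ × p₂|.
Here n̂_z ≈ -0.132; the vertex latitude is φ_max = arccos|n̂_z| ≈ 82.4°.
Check via Clairaut: cos φ_max = |cos φ₁| · sin C = cos(17.0°)·sin(172.0°) ≈ 0.132, again giving ≈ 82.4°.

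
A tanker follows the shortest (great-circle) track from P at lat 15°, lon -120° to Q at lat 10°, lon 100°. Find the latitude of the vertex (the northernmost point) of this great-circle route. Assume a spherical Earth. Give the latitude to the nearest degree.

≈ 33°

The great circle lies in the plane with unit normal n̂ = (p₁ × p₂)/|p₁ × p₂|.
Here n̂_z ≈ -0.838; the vertex latitude is φ_max = arccos|n̂_z| ≈ 33.1°.
Check via Clairaut: cos φ_max = |cos φ₁| · sin C = cos(15.0°)·sin(60.2°) ≈ 0.838, again giving ≈ 33.1°.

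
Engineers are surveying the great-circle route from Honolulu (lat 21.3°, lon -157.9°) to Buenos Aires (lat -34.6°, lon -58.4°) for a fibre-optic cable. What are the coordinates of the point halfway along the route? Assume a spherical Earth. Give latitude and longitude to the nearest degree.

≈ lat -10°, lon -112°

Convert each endpoint to a unit vector on the sphere (x = cos φ cos λ, y = cos φ sin λ, z = sin φ).
The central angle between the endpoints is δ = arccos(p₁·p₂) ≈ 1.910 rad (109.4°).
Interpolate at f = 1/2 with slerp weights a = sin((1−f)δ)/sin δ ≈ 0.866, b = sin(fδ)/sin δ ≈ 0.866.
p = a·p₁ + b·p₂ ≈ (-0.374, -0.910, -0.177); φ = arcsin(p_z) ≈ -10.20°, λ = atan2(p_y, p_x) ≈ -112.33°.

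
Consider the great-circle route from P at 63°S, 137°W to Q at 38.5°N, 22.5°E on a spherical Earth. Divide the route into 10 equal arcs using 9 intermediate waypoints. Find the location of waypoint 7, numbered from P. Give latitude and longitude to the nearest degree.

≈ 5°S, 8°E

Convert each endpoint to a unit vector on the sphere (x = cos φ cos λ, y = cos φ sin λ, z = sin φ).
The central angle between the endpoints is δ = arccos(p₁·p₂) ≈ 2.663 rad (152.6°).
Interpolate at f = 7/10 with slerp weights a = sin((1−f)δ)/sin δ ≈ 1.555, b = sin(fδ)/sin δ ≈ 2.077.
p = a·p₁ + b·p₂ ≈ (0.986, 0.141, -0.092); φ = arcsin(p_z) ≈ -5.28°, λ = atan2(p_y, p_x) ≈ 8.13°.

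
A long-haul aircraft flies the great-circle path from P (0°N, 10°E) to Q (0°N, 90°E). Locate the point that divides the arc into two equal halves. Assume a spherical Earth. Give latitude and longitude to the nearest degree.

Convert each endpoint to a unit vector on the sphere (x = cos φ cos λ, y = cos φ sin λ, z = sin φ).
The central angle between the endpoints is δ = arccos(p₁·p₂) ≈ 1.396 rad (80.0°).
Interpolate at f = 1/2 with slerp weights a = sin((1−f)δ)/sin δ ≈ 0.653, b = sin(fδ)/sin δ ≈ 0.653.
p = a·p₁ + b·p₂ ≈ (0.643, 0.766, 0.000); φ = arcsin(p_z) ≈ 0.00°, λ = atan2(p_y, p_x) ≈ 50.00°.

≈ (0°N, 50°E)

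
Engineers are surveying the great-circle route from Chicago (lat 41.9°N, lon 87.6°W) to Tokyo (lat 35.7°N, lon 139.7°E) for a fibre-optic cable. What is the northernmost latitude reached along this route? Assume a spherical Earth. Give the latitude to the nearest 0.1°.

The great circle lies in the plane with unit normal n̂ = (p₁ × p₂)/|p₁ × p₂|.
Here n̂_z ≈ -0.444; the vertex latitude is φ_max = arccos|n̂_z| ≈ 63.6°.
Check via Clairaut: cos φ_max = |cos φ₁| · sin C = cos(41.9°)·sin(36.7°) ≈ 0.444, again giving ≈ 63.6°.

≈ 63.6°N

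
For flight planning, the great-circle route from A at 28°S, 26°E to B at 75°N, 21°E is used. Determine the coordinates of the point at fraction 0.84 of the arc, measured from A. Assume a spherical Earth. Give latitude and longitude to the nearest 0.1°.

≈ 58.5°N, 23.5°E

Convert each endpoint to a unit vector on the sphere (x = cos φ cos λ, y = cos φ sin λ, z = sin φ).
The central angle between the endpoints is δ = arccos(p₁·p₂) ≈ 1.799 rad (103.1°).
Interpolate at f = 0.84 with slerp weights a = sin((1−f)δ)/sin δ ≈ 0.291, b = sin(fδ)/sin δ ≈ 1.025.
p = a·p₁ + b·p₂ ≈ (0.479, 0.208, 0.853); φ = arcsin(p_z) ≈ 58.54°, λ = atan2(p_y, p_x) ≈ 23.46°.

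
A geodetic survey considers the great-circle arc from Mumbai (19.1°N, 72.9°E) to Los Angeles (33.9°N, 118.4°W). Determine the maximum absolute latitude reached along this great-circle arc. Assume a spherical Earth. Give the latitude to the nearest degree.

≈ 79°N

The great circle lies in the plane with unit normal n̂ = (p₁ × p₂)/|p₁ × p₂|.
Here n̂_z ≈ +0.190; the vertex latitude is φ_max = arccos|n̂_z| ≈ 79.1°.
Check via Clairaut: cos φ_max = |cos φ₁| · sin C = cos(19.1°)·sin(11.6°) ≈ 0.190, again giving ≈ 79.1°.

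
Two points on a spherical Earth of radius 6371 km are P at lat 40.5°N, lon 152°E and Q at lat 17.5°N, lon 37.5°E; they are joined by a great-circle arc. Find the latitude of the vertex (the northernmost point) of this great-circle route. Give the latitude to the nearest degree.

≈ 48°N

The great circle lies in the plane with unit normal n̂ = (p₁ × p₂)/|p₁ × p₂|.
Here n̂_z ≈ -0.664; the vertex latitude is φ_max = arccos|n̂_z| ≈ 48.4°.
Check via Clairaut: cos φ_max = |cos φ₁| · sin C = cos(40.5°)·sin(60.8°) ≈ 0.664, again giving ≈ 48.4°.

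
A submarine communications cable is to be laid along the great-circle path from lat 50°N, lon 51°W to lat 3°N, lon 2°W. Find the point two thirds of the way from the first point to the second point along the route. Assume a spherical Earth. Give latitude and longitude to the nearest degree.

≈ lat 20°N, lon 14°W

Write both endpoints as unit vectors p₁, p₂ with components (cos φ cos λ, cos φ sin λ, sin φ).
The central angle between the endpoints is δ = arccos(p₁·p₂) ≈ 1.091 rad (62.5°).
Interpolate at f = 2/3 with slerp weights a = sin((1−f)δ)/sin δ ≈ 0.401, b = sin(fδ)/sin δ ≈ 0.750.
p = a·p₁ + b·p₂ ≈ (0.910, -0.226, 0.346); φ = arcsin(p_z) ≈ 20.27°, λ = atan2(p_y, p_x) ≈ -13.97°.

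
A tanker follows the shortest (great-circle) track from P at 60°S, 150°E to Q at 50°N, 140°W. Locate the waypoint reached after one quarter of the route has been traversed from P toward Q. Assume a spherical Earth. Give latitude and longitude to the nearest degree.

≈ 34°S, 177°E

The haversine formula gives a central angle δ ≈ 2.157 rad (123.6°) between the endpoints.
Interpolate at f = 1/4 with slerp weights a = sin((1−f)δ)/sin δ ≈ 1.199, b = sin(fδ)/sin δ ≈ 0.617.
p = a·p₁ + b·p₂ ≈ (-0.823, 0.045, -0.566); φ = arcsin(p_z) ≈ -34.49°, λ = atan2(p_y, p_x) ≈ 176.87°.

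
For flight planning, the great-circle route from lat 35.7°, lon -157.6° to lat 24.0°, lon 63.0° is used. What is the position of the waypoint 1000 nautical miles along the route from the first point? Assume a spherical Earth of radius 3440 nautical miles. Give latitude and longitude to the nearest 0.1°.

≈ lat 47.7°, lon -173.1°

Write both endpoints as unit vectors p₁, p₂ with components (cos φ cos λ, cos φ sin λ, sin φ).
The central angle between the endpoints is δ = arccos(p₁·p₂) ≈ 1.903 rad (109.0°). The total great-circle distance is δ·R ≈ 1.903 × 3440 ≈ 6546 nmi, so the target fraction is f = 1000/6546 ≈ 0.153.
Interpolate at f ≈ 0.153 with slerp weights a = sin((1−f)δ)/sin δ ≈ 1.057, b = sin(fδ)/sin δ ≈ 0.303.
p = a·p₁ + b·p₂ ≈ (-0.668, -0.080, 0.740); φ = arcsin(p_z) ≈ 47.73°, λ = atan2(p_y, p_x) ≈ -173.14°.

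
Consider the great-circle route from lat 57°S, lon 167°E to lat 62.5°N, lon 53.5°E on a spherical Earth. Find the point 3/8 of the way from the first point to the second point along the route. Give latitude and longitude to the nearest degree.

Write both endpoints as unit vectors p₁, p₂ with components (cos φ cos λ, cos φ sin λ, sin φ).
The central angle between the endpoints is δ = arccos(p₁·p₂) ≈ 2.576 rad (147.6°).
Interpolate at f = 3/8 with slerp weights a = sin((1−f)δ)/sin δ ≈ 1.864, b = sin(fδ)/sin δ ≈ 1.535.
p = a·p₁ + b·p₂ ≈ (-0.568, 0.798, -0.202); φ = arcsin(p_z) ≈ -11.67°, λ = atan2(p_y, p_x) ≈ 125.43°.

≈ lat 12°S, lon 125°E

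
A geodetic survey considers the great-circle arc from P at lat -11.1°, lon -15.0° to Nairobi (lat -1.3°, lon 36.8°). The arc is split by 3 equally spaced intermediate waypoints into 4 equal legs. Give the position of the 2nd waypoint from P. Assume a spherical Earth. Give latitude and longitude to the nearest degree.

Convert each endpoint to a unit vector on the sphere (x = cos φ cos λ, y = cos φ sin λ, z = sin φ).
The central angle between the endpoints is δ = arccos(p₁·p₂) ≈ 0.913 rad (52.3°).
Interpolate at f = 2/4 with slerp weights a = sin((1−f)δ)/sin δ ≈ 0.557, b = sin(fδ)/sin δ ≈ 0.557.
p = a·p₁ + b·p₂ ≈ (0.974, 0.192, -0.120); φ = arcsin(p_z) ≈ -6.89°, λ = atan2(p_y, p_x) ≈ 11.16°.

≈ lat -7°, lon 11°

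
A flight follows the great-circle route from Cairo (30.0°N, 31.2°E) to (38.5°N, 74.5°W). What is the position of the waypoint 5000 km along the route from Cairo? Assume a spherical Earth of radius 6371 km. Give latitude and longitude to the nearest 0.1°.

From cos δ = sin φ₁ sin φ₂ + cos φ₁ cos φ₂ cos Δλ, the central angle is δ ≈ 1.443 rad (82.7°). The total great-circle distance is δ·R ≈ 1.443 × 6371 ≈ 9191 km, so the target fraction is f = 5000/9191 ≈ 0.544.
Interpolate at f ≈ 0.544 with slerp weights a = sin((1−f)δ)/sin δ ≈ 0.616, b = sin(fδ)/sin δ ≈ 0.713.
p = a·p₁ + b·p₂ ≈ (0.606, -0.261, 0.752); φ = arcsin(p_z) ≈ 48.74°, λ = atan2(p_y, p_x) ≈ -23.30°.

≈ (48.7°N, 23.3°W)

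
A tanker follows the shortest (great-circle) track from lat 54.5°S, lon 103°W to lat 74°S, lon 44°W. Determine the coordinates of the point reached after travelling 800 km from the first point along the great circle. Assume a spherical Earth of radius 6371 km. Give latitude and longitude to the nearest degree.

≈ lat 61°S, lon 96°W

The haversine formula gives a central angle δ ≈ 0.526 rad (30.1°) between the endpoints. The total great-circle distance is δ·R ≈ 0.526 × 6371 ≈ 3349 km, so the target fraction is f = 800/3349 ≈ 0.239.
Interpolate at f ≈ 0.239 with slerp weights a = sin((1−f)δ)/sin δ ≈ 0.776, b = sin(fδ)/sin δ ≈ 0.250.
p = a·p₁ + b·p₂ ≈ (-0.052, -0.487, -0.872); φ = arcsin(p_z) ≈ -60.68°, λ = atan2(p_y, p_x) ≈ -96.08°.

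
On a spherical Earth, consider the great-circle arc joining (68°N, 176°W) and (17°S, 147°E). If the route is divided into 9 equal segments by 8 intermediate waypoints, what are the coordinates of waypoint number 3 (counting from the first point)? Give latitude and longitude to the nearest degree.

≈ (41°N, 162°E)

Convert each endpoint to a unit vector on the sphere (x = cos φ cos λ, y = cos φ sin λ, z = sin φ).
The central angle between the endpoints is δ = arccos(p₁·p₂) ≈ 1.556 rad (89.1°).
Interpolate at f = 3/9 with slerp weights a = sin((1−f)δ)/sin δ ≈ 0.861, b = sin(fδ)/sin δ ≈ 0.496.
p = a·p₁ + b·p₂ ≈ (-0.719, 0.236, 0.653); φ = arcsin(p_z) ≈ 40.80°, λ = atan2(p_y, p_x) ≈ 161.86°.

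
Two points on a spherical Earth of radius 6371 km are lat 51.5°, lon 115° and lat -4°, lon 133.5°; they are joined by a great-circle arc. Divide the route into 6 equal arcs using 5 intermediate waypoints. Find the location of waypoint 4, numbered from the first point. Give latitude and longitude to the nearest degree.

≈ lat 15°, lon 129°

Convert each endpoint to a unit vector on the sphere (x = cos φ cos λ, y = cos φ sin λ, z = sin φ).
The central angle between the endpoints is δ = arccos(p₁·p₂) ≈ 1.007 rad (57.7°).
Interpolate at f = 4/6 with slerp weights a = sin((1−f)δ)/sin δ ≈ 0.390, b = sin(fδ)/sin δ ≈ 0.736.
p = a·p₁ + b·p₂ ≈ (-0.608, 0.752, 0.254); φ = arcsin(p_z) ≈ 14.69°, λ = atan2(p_y, p_x) ≈ 128.94°.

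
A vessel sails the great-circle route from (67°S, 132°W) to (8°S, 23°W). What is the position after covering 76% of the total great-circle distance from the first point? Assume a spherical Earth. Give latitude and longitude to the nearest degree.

≈ (28°S, 32°W)

From cos δ = sin φ₁ sin φ₂ + cos φ₁ cos φ₂ cos Δλ, the central angle is δ ≈ 1.569 rad (89.9°).
Interpolate at f = 0.76 with slerp weights a = sin((1−f)δ)/sin δ ≈ 0.368, b = sin(fδ)/sin δ ≈ 0.929.
p = a·p₁ + b·p₂ ≈ (0.751, -0.466, -0.468); φ = arcsin(p_z) ≈ -27.89°, λ = atan2(p_y, p_x) ≈ -31.84°.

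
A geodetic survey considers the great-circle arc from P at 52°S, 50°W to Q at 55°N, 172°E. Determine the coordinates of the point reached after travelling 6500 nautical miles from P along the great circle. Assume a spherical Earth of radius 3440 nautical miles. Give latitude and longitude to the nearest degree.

Convert each endpoint to a unit vector on the sphere (x = cos φ cos λ, y = cos φ sin λ, z = sin φ).
The central angle between the endpoints is δ = arccos(p₁·p₂) ≈ 2.709 rad (155.2°). The total great-circle distance is δ·R ≈ 2.709 × 3440 ≈ 9319 nmi, so the target fraction is f = 6500/9319 ≈ 0.697.
Interpolate at f ≈ 0.697 with slerp weights a = sin((1−f)δ)/sin δ ≈ 1.744, b = sin(fδ)/sin δ ≈ 2.266.
p = a·p₁ + b·p₂ ≈ (-0.597, -0.642, 0.482); φ = arcsin(p_z) ≈ 28.81°, λ = atan2(p_y, p_x) ≈ -132.93°.

≈ 29°N, 133°W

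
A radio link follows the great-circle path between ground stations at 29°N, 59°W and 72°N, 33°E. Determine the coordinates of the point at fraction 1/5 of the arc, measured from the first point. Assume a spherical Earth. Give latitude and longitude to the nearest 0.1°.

From cos δ = sin φ₁ sin φ₂ + cos φ₁ cos φ₂ cos Δλ, the central angle is δ ≈ 1.102 rad (63.2°).
Interpolate at f = 1/5 with slerp weights a = sin((1−f)δ)/sin δ ≈ 0.865, b = sin(fδ)/sin δ ≈ 0.245.
p = a·p₁ + b·p₂ ≈ (0.453, -0.607, 0.652); φ = arcsin(p_z) ≈ 40.73°, λ = atan2(p_y, p_x) ≈ -53.27°.

≈ 40.7°N, 53.3°W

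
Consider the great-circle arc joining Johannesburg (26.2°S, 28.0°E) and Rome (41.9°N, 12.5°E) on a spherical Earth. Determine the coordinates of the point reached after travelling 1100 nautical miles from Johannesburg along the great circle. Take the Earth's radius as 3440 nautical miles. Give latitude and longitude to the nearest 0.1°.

≈ 8.3°S, 24.1°E

From cos δ = sin φ₁ sin φ₂ + cos φ₁ cos φ₂ cos Δλ, the central angle is δ ≈ 1.215 rad (69.6°). The total great-circle distance is δ·R ≈ 1.215 × 3440 ≈ 4178 nmi, so the target fraction is f = 1100/4178 ≈ 0.263.
Interpolate at f ≈ 0.263 with slerp weights a = sin((1−f)δ)/sin δ ≈ 0.832, b = sin(fδ)/sin δ ≈ 0.335.
p = a·p₁ + b·p₂ ≈ (0.903, 0.405, -0.144); φ = arcsin(p_z) ≈ -8.25°, λ = atan2(p_y, p_x) ≈ 24.13°.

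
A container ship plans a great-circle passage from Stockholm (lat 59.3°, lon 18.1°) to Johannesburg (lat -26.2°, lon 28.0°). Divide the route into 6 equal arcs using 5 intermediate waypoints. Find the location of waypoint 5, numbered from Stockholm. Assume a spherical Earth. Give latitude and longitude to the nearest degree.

The haversine formula gives a central angle δ ≈ 1.499 rad (85.9°) between the endpoints.
Interpolate at f = 5/6 with slerp weights a = sin((1−f)δ)/sin δ ≈ 0.248, b = sin(fδ)/sin δ ≈ 0.951.
p = a·p₁ + b·p₂ ≈ (0.874, 0.440, -0.207); φ = arcsin(p_z) ≈ -11.94°, λ = atan2(p_y, p_x) ≈ 26.73°.

≈ lat -12°, lon 27°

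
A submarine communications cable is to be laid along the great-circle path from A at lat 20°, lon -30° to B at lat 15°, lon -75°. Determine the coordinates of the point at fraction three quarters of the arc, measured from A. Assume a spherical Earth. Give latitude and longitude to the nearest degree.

Write both endpoints as unit vectors p₁, p₂ with components (cos φ cos λ, cos φ sin λ, sin φ).
The central angle between the endpoints is δ = arccos(p₁·p₂) ≈ 0.752 rad (43.1°).
Interpolate at f = 3/4 with slerp weights a = sin((1−f)δ)/sin δ ≈ 0.274, b = sin(fδ)/sin δ ≈ 0.783.
p = a·p₁ + b·p₂ ≈ (0.418, -0.859, 0.296); φ = arcsin(p_z) ≈ 17.22°, λ = atan2(p_y, p_x) ≈ -64.03°.

≈ lat 17°, lon -64°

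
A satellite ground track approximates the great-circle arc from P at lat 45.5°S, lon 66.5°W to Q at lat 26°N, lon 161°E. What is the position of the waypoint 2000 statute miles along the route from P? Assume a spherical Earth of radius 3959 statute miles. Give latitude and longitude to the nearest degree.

≈ lat 43°S, lon 107°W

The haversine formula gives a central angle δ ≈ 2.401 rad (137.6°) between the endpoints. The total great-circle distance is δ·R ≈ 2.401 × 3959 ≈ 9507 mi, so the target fraction is f = 2000/9507 ≈ 0.210.
Interpolate at f ≈ 0.210 with slerp weights a = sin((1−f)δ)/sin δ ≈ 1.405, b = sin(fδ)/sin δ ≈ 0.718.
p = a·p₁ + b·p₂ ≈ (-0.217, -0.693, -0.687); φ = arcsin(p_z) ≈ -43.43°, λ = atan2(p_y, p_x) ≈ -107.40°.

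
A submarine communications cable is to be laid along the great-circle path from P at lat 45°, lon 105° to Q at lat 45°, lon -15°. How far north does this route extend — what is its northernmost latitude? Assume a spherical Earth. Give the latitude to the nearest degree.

The great circle lies in the plane with unit normal n̂ = (p₁ × p₂)/|p₁ × p₂|.
Here n̂_z ≈ -0.447; the vertex latitude is φ_max = arccos|n̂_z| ≈ 63.4°.
Check via Clairaut: cos φ_max = |cos φ₁| · sin C = cos(45.0°)·sin(39.2°) ≈ 0.447, again giving ≈ 63.4°.

≈ 63°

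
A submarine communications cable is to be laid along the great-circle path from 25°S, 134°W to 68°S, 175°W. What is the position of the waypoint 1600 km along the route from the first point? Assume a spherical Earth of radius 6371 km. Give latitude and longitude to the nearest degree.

≈ 39°S, 140°W

Convert each endpoint to a unit vector on the sphere (x = cos φ cos λ, y = cos φ sin λ, z = sin φ).
The central angle between the endpoints is δ = arccos(p₁·p₂) ≈ 0.866 rad (49.6°). The total great-circle distance is δ·R ≈ 0.866 × 6371 ≈ 5516 km, so the target fraction is f = 1600/5516 ≈ 0.290.
Interpolate at f ≈ 0.290 with slerp weights a = sin((1−f)δ)/sin δ ≈ 0.757, b = sin(fδ)/sin δ ≈ 0.326.
p = a·p₁ + b·p₂ ≈ (-0.598, -0.504, -0.623); φ = arcsin(p_z) ≈ -38.50°, λ = atan2(p_y, p_x) ≈ -139.88°.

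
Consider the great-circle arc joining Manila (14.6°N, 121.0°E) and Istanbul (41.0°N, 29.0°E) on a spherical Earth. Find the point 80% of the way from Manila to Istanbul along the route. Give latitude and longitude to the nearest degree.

Write both endpoints as unit vectors p₁, p₂ with components (cos φ cos λ, cos φ sin λ, sin φ).
The central angle between the endpoints is δ = arccos(p₁·p₂) ≈ 1.430 rad (82.0°).
Interpolate at f = 0.80 with slerp weights a = sin((1−f)δ)/sin δ ≈ 0.285, b = sin(fδ)/sin δ ≈ 0.919.
p = a·p₁ + b·p₂ ≈ (0.465, 0.573, 0.675); φ = arcsin(p_z) ≈ 42.46°, λ = atan2(p_y, p_x) ≈ 50.94°.

≈ 42°N, 51°E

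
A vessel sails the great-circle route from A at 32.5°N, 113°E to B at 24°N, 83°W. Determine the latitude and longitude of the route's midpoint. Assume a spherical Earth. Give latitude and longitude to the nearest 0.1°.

≈ 74.9°N, 149.1°W

Convert each endpoint to a unit vector on the sphere (x = cos φ cos λ, y = cos φ sin λ, z = sin φ).
The central angle between the endpoints is δ = arccos(p₁·p₂) ≈ 2.120 rad (121.5°).
Interpolate at f = 1/2 with slerp weights a = sin((1−f)δ)/sin δ ≈ 1.023, b = sin(fδ)/sin δ ≈ 1.023.
p = a·p₁ + b·p₂ ≈ (-0.223, -0.133, 0.966); φ = arcsin(p_z) ≈ 74.93°, λ = atan2(p_y, p_x) ≈ -149.14°.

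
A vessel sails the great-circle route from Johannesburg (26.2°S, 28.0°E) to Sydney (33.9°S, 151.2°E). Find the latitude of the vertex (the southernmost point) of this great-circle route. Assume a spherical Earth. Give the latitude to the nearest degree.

The great circle lies in the plane with unit normal n̂ = (p₁ × p₂)/|p₁ × p₂|.
Here n̂_z ≈ +0.631; the vertex latitude is φ_max = arccos|n̂_z| ≈ 50.8°.
Check via Clairaut: cos φ_max = |cos φ₁| · sin C = cos(26.2°)·sin(135.3°) ≈ 0.631, again giving ≈ 50.8°.

≈ 51°S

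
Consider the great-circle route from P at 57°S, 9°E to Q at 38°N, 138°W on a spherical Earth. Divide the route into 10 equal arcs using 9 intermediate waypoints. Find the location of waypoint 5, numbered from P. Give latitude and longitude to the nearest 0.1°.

Write both endpoints as unit vectors p₁, p₂ with components (cos φ cos λ, cos φ sin λ, sin φ).
The central angle between the endpoints is δ = arccos(p₁·p₂) ≈ 2.639 rad (151.2°).
Interpolate at f = 5/10 with slerp weights a = sin((1−f)δ)/sin δ ≈ 2.010, b = sin(fδ)/sin δ ≈ 2.010.
p = a·p₁ + b·p₂ ≈ (-0.096, -0.889, -0.448); φ = arcsin(p_z) ≈ -26.64°, λ = atan2(p_y, p_x) ≈ -96.15°.

≈ 26.6°S, 96.2°W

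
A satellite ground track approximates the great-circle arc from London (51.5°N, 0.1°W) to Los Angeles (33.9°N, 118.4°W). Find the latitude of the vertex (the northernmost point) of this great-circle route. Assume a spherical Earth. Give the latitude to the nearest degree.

≈ 62°N

The great circle lies in the plane with unit normal n̂ = (p₁ × p₂)/|p₁ × p₂|.
Here n̂_z ≈ -0.464; the vertex latitude is φ_max = arccos|n̂_z| ≈ 62.4°.
Check via Clairaut: cos φ_max = |cos φ₁| · sin C = cos(51.5°)·sin(48.1°) ≈ 0.464, again giving ≈ 62.4°.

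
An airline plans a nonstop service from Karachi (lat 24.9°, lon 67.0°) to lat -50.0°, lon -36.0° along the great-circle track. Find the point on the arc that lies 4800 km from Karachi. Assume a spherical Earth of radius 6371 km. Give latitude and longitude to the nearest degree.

≈ lat -8°, lon 38°

The haversine formula gives a central angle δ ≈ 2.042 rad (117.0°) between the endpoints. The total great-circle distance is δ·R ≈ 2.042 × 6371 ≈ 13008 km, so the target fraction is f = 4800/13008 ≈ 0.369.
Interpolate at f ≈ 0.369 with slerp weights a = sin((1−f)δ)/sin δ ≈ 1.078, b = sin(fδ)/sin δ ≈ 0.768.
p = a·p₁ + b·p₂ ≈ (0.781, 0.610, -0.134); φ = arcsin(p_z) ≈ -7.72°, λ = atan2(p_y, p_x) ≈ 37.97°.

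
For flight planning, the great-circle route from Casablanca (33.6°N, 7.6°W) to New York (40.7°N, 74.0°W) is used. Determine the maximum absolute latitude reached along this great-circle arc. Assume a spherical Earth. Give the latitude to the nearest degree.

The great circle lies in the plane with unit normal n̂ = (p₁ × p₂)/|p₁ × p₂|.
Here n̂_z ≈ -0.733; the vertex latitude is φ_max = arccos|n̂_z| ≈ 42.9°.

≈ 43°N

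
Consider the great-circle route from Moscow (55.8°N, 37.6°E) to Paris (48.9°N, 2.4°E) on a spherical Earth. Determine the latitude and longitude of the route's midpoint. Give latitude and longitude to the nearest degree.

From cos δ = sin φ₁ sin φ₂ + cos φ₁ cos φ₂ cos Δλ, the central angle is δ ≈ 0.389 rad (22.3°).
Interpolate at f = 1/2 with slerp weights a = sin((1−f)δ)/sin δ ≈ 0.510, b = sin(fδ)/sin δ ≈ 0.510.
p = a·p₁ + b·p₂ ≈ (0.562, 0.189, 0.806); φ = arcsin(p_z) ≈ 53.66°, λ = atan2(p_y, p_x) ≈ 18.58°.

≈ 54°N, 19°E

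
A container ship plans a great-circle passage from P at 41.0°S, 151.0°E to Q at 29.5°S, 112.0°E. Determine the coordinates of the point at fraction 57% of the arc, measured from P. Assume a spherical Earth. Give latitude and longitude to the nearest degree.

≈ 36°S, 127°E

Convert each endpoint to a unit vector on the sphere (x = cos φ cos λ, y = cos φ sin λ, z = sin φ).
The central angle between the endpoints is δ = arccos(p₁·p₂) ≈ 0.585 rad (33.5°).
Interpolate at f = 0.57 with slerp weights a = sin((1−f)δ)/sin δ ≈ 0.451, b = sin(fδ)/sin δ ≈ 0.593.
p = a·p₁ + b·p₂ ≈ (-0.491, 0.643, -0.588); φ = arcsin(p_z) ≈ -35.99°, λ = atan2(p_y, p_x) ≈ 127.34°.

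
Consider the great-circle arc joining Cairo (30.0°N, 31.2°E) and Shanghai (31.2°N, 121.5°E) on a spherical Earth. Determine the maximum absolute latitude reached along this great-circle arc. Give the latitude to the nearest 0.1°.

The great circle lies in the plane with unit normal n̂ = (p₁ × p₂)/|p₁ × p₂|.
Here n̂_z ≈ +0.766; the vertex latitude is φ_max = arccos|n̂_z| ≈ 40.0°.

≈ 40.0°N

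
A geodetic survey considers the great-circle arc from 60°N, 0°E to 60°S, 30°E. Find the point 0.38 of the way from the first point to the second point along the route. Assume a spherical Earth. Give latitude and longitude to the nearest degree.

Convert each endpoint to a unit vector on the sphere (x = cos φ cos λ, y = cos φ sin λ, z = sin φ).
The central angle between the endpoints is δ = arccos(p₁·p₂) ≈ 2.134 rad (122.2°).
Interpolate at f = 0.38 with slerp weights a = sin((1−f)δ)/sin δ ≈ 1.146, b = sin(fδ)/sin δ ≈ 0.857.
p = a·p₁ + b·p₂ ≈ (0.944, 0.214, 0.250); φ = arcsin(p_z) ≈ 14.50°, λ = atan2(p_y, p_x) ≈ 12.78°.

≈ 15°N, 13°E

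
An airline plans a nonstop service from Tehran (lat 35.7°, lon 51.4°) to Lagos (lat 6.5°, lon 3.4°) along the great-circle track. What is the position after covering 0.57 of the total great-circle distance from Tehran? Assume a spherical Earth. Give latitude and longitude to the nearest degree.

≈ lat 21°, lon 22°

Convert each endpoint to a unit vector on the sphere (x = cos φ cos λ, y = cos φ sin λ, z = sin φ).
The central angle between the endpoints is δ = arccos(p₁·p₂) ≈ 0.920 rad (52.7°).
Interpolate at f = 0.57 with slerp weights a = sin((1−f)δ)/sin δ ≈ 0.484, b = sin(fδ)/sin δ ≈ 0.629.
p = a·p₁ + b·p₂ ≈ (0.870, 0.344, 0.354); φ = arcsin(p_z) ≈ 20.72°, λ = atan2(p_y, p_x) ≈ 21.61°.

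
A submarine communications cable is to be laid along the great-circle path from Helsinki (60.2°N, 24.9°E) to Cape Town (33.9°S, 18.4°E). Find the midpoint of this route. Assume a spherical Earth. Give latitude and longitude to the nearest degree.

≈ 13°N, 21°E

The haversine formula gives a central angle δ ≈ 1.645 rad (94.3°) between the endpoints.
Interpolate at f = 1/2 with slerp weights a = sin((1−f)δ)/sin δ ≈ 0.735, b = sin(fδ)/sin δ ≈ 0.735.
p = a·p₁ + b·p₂ ≈ (0.910, 0.346, 0.228); φ = arcsin(p_z) ≈ 13.17°, λ = atan2(p_y, p_x) ≈ 20.83°.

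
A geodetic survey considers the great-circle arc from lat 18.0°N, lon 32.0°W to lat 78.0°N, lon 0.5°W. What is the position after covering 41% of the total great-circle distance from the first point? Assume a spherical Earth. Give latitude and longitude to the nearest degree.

Write both endpoints as unit vectors p₁, p₂ with components (cos φ cos λ, cos φ sin λ, sin φ).
The central angle between the endpoints is δ = arccos(p₁·p₂) ≈ 1.081 rad (61.9°).
Interpolate at f = 0.41 with slerp weights a = sin((1−f)δ)/sin δ ≈ 0.675, b = sin(fδ)/sin δ ≈ 0.486.
p = a·p₁ + b·p₂ ≈ (0.645, -0.341, 0.684); φ = arcsin(p_z) ≈ 43.14°, λ = atan2(p_y, p_x) ≈ -27.85°.

≈ lat 43°N, lon 28°W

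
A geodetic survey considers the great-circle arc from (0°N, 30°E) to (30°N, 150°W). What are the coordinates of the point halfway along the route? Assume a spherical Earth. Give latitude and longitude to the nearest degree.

≈ (75°N, 30°E)

Convert each endpoint to a unit vector on the sphere (x = cos φ cos λ, y = cos φ sin λ, z = sin φ).
The central angle between the endpoints is δ = arccos(p₁·p₂) ≈ 2.618 rad (150.0°).
Interpolate at f = 1/2 with slerp weights a = sin((1−f)δ)/sin δ ≈ 1.932, b = sin(fδ)/sin δ ≈ 1.932.
p = a·p₁ + b·p₂ ≈ (0.224, 0.129, 0.966); φ = arcsin(p_z) ≈ 75.00°, λ = atan2(p_y, p_x) ≈ 30.00°.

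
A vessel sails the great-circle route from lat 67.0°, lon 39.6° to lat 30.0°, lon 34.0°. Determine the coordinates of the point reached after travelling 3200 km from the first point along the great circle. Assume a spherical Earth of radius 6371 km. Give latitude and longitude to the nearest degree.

The haversine formula gives a central angle δ ≈ 0.648 rad (37.2°) between the endpoints. The total great-circle distance is δ·R ≈ 0.648 × 6371 ≈ 4131 km, so the target fraction is f = 3200/4131 ≈ 0.775.
Interpolate at f ≈ 0.775 with slerp weights a = sin((1−f)δ)/sin δ ≈ 0.241, b = sin(fδ)/sin δ ≈ 0.797.
p = a·p₁ + b·p₂ ≈ (0.645, 0.446, 0.621); φ = arcsin(p_z) ≈ 38.36°, λ = atan2(p_y, p_x) ≈ 34.67°.

≈ lat 38°, lon 35°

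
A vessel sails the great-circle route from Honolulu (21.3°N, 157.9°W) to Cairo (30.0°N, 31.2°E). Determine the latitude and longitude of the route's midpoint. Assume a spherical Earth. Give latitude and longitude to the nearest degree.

≈ 80°N, 141°E

From cos δ = sin φ₁ sin φ₂ + cos φ₁ cos φ₂ cos Δλ, the central angle is δ ≈ 2.233 rad (128.0°).
Interpolate at f = 1/2 with slerp weights a = sin((1−f)δ)/sin δ ≈ 1.140, b = sin(fδ)/sin δ ≈ 1.140.
p = a·p₁ + b·p₂ ≈ (-0.140, 0.112, 0.984); φ = arcsin(p_z) ≈ 79.70°, λ = atan2(p_y, p_x) ≈ 141.31°.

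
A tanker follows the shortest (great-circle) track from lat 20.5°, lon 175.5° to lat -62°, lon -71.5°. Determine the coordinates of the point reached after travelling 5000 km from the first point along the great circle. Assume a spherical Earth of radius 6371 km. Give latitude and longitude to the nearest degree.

From cos δ = sin φ₁ sin φ₂ + cos φ₁ cos φ₂ cos Δλ, the central angle is δ ≈ 2.073 rad (118.8°). The total great-circle distance is δ·R ≈ 2.073 × 6371 ≈ 13205 km, so the target fraction is f = 5000/13205 ≈ 0.379.
Interpolate at f ≈ 0.379 with slerp weights a = sin((1−f)δ)/sin δ ≈ 1.095, b = sin(fδ)/sin δ ≈ 0.806.
p = a·p₁ + b·p₂ ≈ (-0.903, -0.278, -0.328); φ = arcsin(p_z) ≈ -19.16°, λ = atan2(p_y, p_x) ≈ -162.86°.

≈ lat -19°, lon -163°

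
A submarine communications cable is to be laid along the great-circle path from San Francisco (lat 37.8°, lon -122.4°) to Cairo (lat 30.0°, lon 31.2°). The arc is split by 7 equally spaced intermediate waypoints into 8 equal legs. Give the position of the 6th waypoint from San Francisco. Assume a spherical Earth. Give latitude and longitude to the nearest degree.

Write both endpoints as unit vectors p₁, p₂ with components (cos φ cos λ, cos φ sin λ, sin φ).
The central angle between the endpoints is δ = arccos(p₁·p₂) ≈ 1.882 rad (107.8°).
Interpolate at f = 6/8 with slerp weights a = sin((1−f)δ)/sin δ ≈ 0.476, b = sin(fδ)/sin δ ≈ 1.037.
p = a·p₁ + b·p₂ ≈ (0.567, 0.148, 0.811); φ = arcsin(p_z) ≈ 54.15°, λ = atan2(p_y, p_x) ≈ 14.60°.

≈ lat 54°, lon 15°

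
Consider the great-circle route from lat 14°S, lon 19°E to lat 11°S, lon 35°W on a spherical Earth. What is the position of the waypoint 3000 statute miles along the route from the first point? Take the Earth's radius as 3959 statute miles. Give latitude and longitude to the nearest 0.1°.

Convert each endpoint to a unit vector on the sphere (x = cos φ cos λ, y = cos φ sin λ, z = sin φ).
The central angle between the endpoints is δ = arccos(p₁·p₂) ≈ 0.920 rad (52.7°). The total great-circle distance is δ·R ≈ 0.920 × 3959 ≈ 3641 mi, so the target fraction is f = 3000/3641 ≈ 0.824.
Interpolate at f ≈ 0.824 with slerp weights a = sin((1−f)δ)/sin δ ≈ 0.203, b = sin(fδ)/sin δ ≈ 0.864.
p = a·p₁ + b·p₂ ≈ (0.881, -0.422, -0.214); φ = arcsin(p_z) ≈ -12.35°, λ = atan2(p_y, p_x) ≈ -25.62°.

≈ lat 12.4°S, lon 25.6°W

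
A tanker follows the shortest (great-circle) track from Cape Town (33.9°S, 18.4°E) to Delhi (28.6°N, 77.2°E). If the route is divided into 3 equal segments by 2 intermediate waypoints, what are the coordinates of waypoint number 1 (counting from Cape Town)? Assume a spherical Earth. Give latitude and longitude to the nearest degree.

Write both endpoints as unit vectors p₁, p₂ with components (cos φ cos λ, cos φ sin λ, sin φ).
The central angle between the endpoints is δ = arccos(p₁·p₂) ≈ 1.460 rad (83.7°).
Interpolate at f = 1/3 with slerp weights a = sin((1−f)δ)/sin δ ≈ 0.832, b = sin(fδ)/sin δ ≈ 0.471.
p = a·p₁ + b·p₂ ≈ (0.747, 0.621, -0.239); φ = arcsin(p_z) ≈ -13.81°, λ = atan2(p_y, p_x) ≈ 39.74°.

≈ 14°S, 40°E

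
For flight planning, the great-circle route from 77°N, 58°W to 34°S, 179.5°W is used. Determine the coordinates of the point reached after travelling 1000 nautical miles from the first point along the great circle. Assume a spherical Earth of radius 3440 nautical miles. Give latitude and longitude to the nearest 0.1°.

≈ 73.4°N, 125.9°W

Write both endpoints as unit vectors p₁, p₂ with components (cos φ cos λ, cos φ sin λ, sin φ).
The central angle between the endpoints is δ = arccos(p₁·p₂) ≈ 2.268 rad (130.0°). The total great-circle distance is δ·R ≈ 2.268 × 3440 ≈ 7803 nmi, so the target fraction is f = 1000/7803 ≈ 0.128.
Interpolate at f ≈ 0.128 with slerp weights a = sin((1−f)δ)/sin δ ≈ 1.198, b = sin(fδ)/sin δ ≈ 0.374.
p = a·p₁ + b·p₂ ≈ (-0.167, -0.231, 0.958); φ = arcsin(p_z) ≈ 73.42°, λ = atan2(p_y, p_x) ≈ -125.86°.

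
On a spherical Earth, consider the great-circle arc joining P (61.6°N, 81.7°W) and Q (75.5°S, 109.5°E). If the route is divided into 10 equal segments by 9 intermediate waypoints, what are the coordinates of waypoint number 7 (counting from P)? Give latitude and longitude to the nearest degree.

From cos δ = sin φ₁ sin φ₂ + cos φ₁ cos φ₂ cos Δλ, the central angle is δ ≈ 2.890 rad (165.6°).
Interpolate at f = 7/10 with slerp weights a = sin((1−f)δ)/sin δ ≈ 3.059, b = sin(fδ)/sin δ ≈ 3.610.
p = a·p₁ + b·p₂ ≈ (-0.092, -0.588, -0.804); φ = arcsin(p_z) ≈ -53.50°, λ = atan2(p_y, p_x) ≈ -98.86°.

≈ (53°S, 99°W)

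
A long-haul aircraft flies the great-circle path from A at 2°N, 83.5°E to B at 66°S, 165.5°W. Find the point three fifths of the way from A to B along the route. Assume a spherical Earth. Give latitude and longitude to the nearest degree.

The haversine formula gives a central angle δ ≈ 1.749 rad (100.2°) between the endpoints.
Interpolate at f = 3/5 with slerp weights a = sin((1−f)δ)/sin δ ≈ 0.654, b = sin(fδ)/sin δ ≈ 0.881.
p = a·p₁ + b·p₂ ≈ (-0.273, 0.560, -0.782); φ = arcsin(p_z) ≈ -51.46°, λ = atan2(p_y, p_x) ≈ 115.98°.

≈ 51°S, 116°E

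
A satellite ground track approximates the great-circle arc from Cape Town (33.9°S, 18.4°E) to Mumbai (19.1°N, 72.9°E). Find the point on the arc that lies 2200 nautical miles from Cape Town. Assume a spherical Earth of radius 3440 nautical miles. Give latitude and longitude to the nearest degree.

Write both endpoints as unit vectors p₁, p₂ with components (cos φ cos λ, cos φ sin λ, sin φ).
The central angle between the endpoints is δ = arccos(p₁·p₂) ≈ 1.294 rad (74.2°). The total great-circle distance is δ·R ≈ 1.294 × 3440 ≈ 4453 nmi, so the target fraction is f = 2200/4453 ≈ 0.494.
Interpolate at f ≈ 0.494 with slerp weights a = sin((1−f)δ)/sin δ ≈ 0.633, b = sin(fδ)/sin δ ≈ 0.620.
p = a·p₁ + b·p₂ ≈ (0.671, 0.726, -0.150); φ = arcsin(p_z) ≈ -8.63°, λ = atan2(p_y, p_x) ≈ 47.26°.

≈ 9°S, 47°E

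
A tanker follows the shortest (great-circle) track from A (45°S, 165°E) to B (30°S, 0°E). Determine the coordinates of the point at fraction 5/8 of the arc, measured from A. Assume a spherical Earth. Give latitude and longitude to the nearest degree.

≈ (67°S, 18°E)

From cos δ = sin φ₁ sin φ₂ + cos φ₁ cos φ₂ cos Δλ, the central angle is δ ≈ 1.811 rad (103.8°).
Interpolate at f = 5/8 with slerp weights a = sin((1−f)δ)/sin δ ≈ 0.647, b = sin(fδ)/sin δ ≈ 0.932.
p = a·p₁ + b·p₂ ≈ (0.365, 0.118, -0.923); φ = arcsin(p_z) ≈ -67.41°, λ = atan2(p_y, p_x) ≈ 17.95°.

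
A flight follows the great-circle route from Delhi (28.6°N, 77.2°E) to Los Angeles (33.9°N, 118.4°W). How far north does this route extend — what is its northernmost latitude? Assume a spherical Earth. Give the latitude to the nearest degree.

≈ 77°N

The great circle lies in the plane with unit normal n̂ = (p₁ × p₂)/|p₁ × p₂|.
Here n̂_z ≈ +0.218; the vertex latitude is φ_max = arccos|n̂_z| ≈ 77.4°.
Check via Clairaut: cos φ_max = |cos φ₁| · sin C = cos(28.6°)·sin(14.4°) ≈ 0.218, again giving ≈ 77.4°.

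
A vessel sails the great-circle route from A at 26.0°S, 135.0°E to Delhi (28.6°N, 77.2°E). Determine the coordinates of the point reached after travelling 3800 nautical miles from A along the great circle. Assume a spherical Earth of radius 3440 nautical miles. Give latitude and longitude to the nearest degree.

From cos δ = sin φ₁ sin φ₂ + cos φ₁ cos φ₂ cos Δλ, the central angle is δ ≈ 1.359 rad (77.8°). The total great-circle distance is δ·R ≈ 1.359 × 3440 ≈ 4673 nmi, so the target fraction is f = 3800/4673 ≈ 0.813.
Interpolate at f ≈ 0.813 with slerp weights a = sin((1−f)δ)/sin δ ≈ 0.257, b = sin(fδ)/sin δ ≈ 0.914.
p = a·p₁ + b·p₂ ≈ (0.014, 0.946, 0.325); φ = arcsin(p_z) ≈ 18.95°, λ = atan2(p_y, p_x) ≈ 89.12°.

≈ 19°N, 89°E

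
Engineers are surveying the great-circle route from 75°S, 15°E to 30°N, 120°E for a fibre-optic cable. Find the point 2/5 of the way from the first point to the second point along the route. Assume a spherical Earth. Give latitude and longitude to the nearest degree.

From cos δ = sin φ₁ sin φ₂ + cos φ₁ cos φ₂ cos Δλ, the central angle is δ ≈ 2.142 rad (122.8°).
Interpolate at f = 2/5 with slerp weights a = sin((1−f)δ)/sin δ ≈ 1.141, b = sin(fδ)/sin δ ≈ 0.899.
p = a·p₁ + b·p₂ ≈ (-0.104, 0.750, -0.653); φ = arcsin(p_z) ≈ -40.74°, λ = atan2(p_y, p_x) ≈ 97.88°.

≈ 41°S, 98°E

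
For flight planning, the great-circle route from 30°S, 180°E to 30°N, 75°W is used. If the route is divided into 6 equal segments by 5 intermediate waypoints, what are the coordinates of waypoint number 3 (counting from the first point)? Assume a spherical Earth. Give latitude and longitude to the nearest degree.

Convert each endpoint to a unit vector on the sphere (x = cos φ cos λ, y = cos φ sin λ, z = sin φ).
The central angle between the endpoints is δ = arccos(p₁·p₂) ≈ 2.031 rad (116.4°).
Interpolate at f = 3/6 with slerp weights a = sin((1−f)δ)/sin δ ≈ 0.948, b = sin(fδ)/sin δ ≈ 0.948.
p = a·p₁ + b·p₂ ≈ (-0.609, -0.793, 0.000); φ = arcsin(p_z) ≈ 0.00°, λ = atan2(p_y, p_x) ≈ -127.50°.

≈ 0°N, 128°W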